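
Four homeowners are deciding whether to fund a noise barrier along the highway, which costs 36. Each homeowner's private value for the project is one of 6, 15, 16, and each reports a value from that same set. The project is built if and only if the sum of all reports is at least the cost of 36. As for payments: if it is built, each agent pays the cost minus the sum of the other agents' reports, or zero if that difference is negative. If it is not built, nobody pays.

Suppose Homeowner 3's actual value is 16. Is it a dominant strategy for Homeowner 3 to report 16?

Yes

Check each profile of the others' reports and compare truth against every alternative report.
Others report (6, 15, 15): truth gives 16, best alternative gives 16.
Others report (6, 15, 16): truth gives 16, best alternative gives 16.
Others report (6, 16, 15): truth gives 16, best alternative gives 16.
Others report (6, 16, 16): truth gives 16, best alternative gives 16.
Others report (15, 6, 15): truth gives 16, best alternative gives 16.
Others report (15, 6, 16): truth gives 16, best alternative gives 16.
(Remaining 21 profiles checked similarly; truth is weakly best in each.)
In every case the truthful report is at least as good as any alternative, so it is a dominant strategy.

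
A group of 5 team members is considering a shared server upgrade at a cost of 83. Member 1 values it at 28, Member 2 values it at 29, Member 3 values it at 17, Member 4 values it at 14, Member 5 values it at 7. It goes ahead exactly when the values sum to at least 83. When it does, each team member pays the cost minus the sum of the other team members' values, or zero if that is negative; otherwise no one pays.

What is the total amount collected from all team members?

Total value 95 ≥ cost 83, so it is built.
Member 1: others sum to 67; max(0, 83 - 67) = 16.
Member 2: others sum to 66; max(0, 83 - 66) = 17.
Member 3: others sum to 78; max(0, 83 - 78) = 5.
Member 4: others sum to 81; max(0, 83 - 81) = 2.
Member 5: others sum to 88; max(0, 83 - 88) = 0.
Total collected = 16 + 17 + 5 + 2 + 0 = 40.

40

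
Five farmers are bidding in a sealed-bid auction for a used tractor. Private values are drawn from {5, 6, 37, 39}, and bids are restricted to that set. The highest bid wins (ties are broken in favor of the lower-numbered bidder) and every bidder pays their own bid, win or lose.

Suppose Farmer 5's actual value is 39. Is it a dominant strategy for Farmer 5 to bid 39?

No

Consider the case where Farmer 1 bids 5, Farmer 2 bids 5, Farmer 3 bids 5 and Farmer 4 bids 5.
Truthful bid 39: wins, pays 39, utility 39 - 39 = 0.
Bid 6 instead: wins, pays 6, utility 39 - 6 = 33.
Since 33 > 0, bidding 6 is strictly better here, so truthful bidding is not dominant.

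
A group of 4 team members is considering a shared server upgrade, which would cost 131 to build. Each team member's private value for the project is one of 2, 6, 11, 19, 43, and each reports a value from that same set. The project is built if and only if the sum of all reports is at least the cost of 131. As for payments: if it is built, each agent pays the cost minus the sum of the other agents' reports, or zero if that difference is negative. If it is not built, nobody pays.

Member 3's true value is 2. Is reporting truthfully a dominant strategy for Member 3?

Yes

Check each profile of the others' reports and compare truth against every alternative report.
Others report (2, 2, 2): truth gives 0, best alternative gives 0.
Others report (2, 2, 6): truth gives 0, best alternative gives 0.
Others report (2, 2, 11): truth gives 0, best alternative gives 0.
Others report (2, 2, 19): truth gives 0, best alternative gives 0.
Others report (2, 2, 43): truth gives 0, best alternative gives 0.
Others report (2, 6, 2): truth gives 0, best alternative gives 0.
(Remaining 119 profiles checked similarly; truth is weakly best in each.)
In every case the truthful report is at least as good as any alternative, so it is a dominant strategy.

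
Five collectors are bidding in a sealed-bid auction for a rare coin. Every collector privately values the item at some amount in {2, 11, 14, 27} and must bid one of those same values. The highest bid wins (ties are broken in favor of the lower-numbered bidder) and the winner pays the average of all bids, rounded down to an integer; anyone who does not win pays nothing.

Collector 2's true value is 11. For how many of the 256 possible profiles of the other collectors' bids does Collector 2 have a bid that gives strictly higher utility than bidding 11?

32

Others bid (2, 2, 2, 14): truth gives 0; bid 14 gives 5 > 0. Violating.
Others bid (2, 2, 11, 14): truth gives 0; bid 14 gives 3 > 0. Violating.
Others bid (2, 2, 14, 2): truth gives 0; bid 14 gives 5 > 0. Violating.
Others bid (2, 2, 14, 11): truth gives 0; bid 14 gives 3 > 0. Violating.
Others bid (2, 2, 2, 2): truth gives 8; no alternative beats it.
Others bid (2, 2, 2, 11): truth gives 6; no alternative beats it.
(Checking all 256 profiles: 32 have a profitable deviation, 224 do not.)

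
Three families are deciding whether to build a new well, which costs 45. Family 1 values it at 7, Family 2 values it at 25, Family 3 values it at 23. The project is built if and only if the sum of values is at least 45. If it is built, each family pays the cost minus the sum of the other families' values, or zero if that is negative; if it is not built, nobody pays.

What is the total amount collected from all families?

Total value 55 ≥ cost 45, so it is built.
Family 1: others sum to 48; max(0, 45 - 48) = 0.
Family 2: others sum to 30; max(0, 45 - 30) = 15.
Family 3: others sum to 32; max(0, 45 - 32) = 13.
Total collected = 0 + 15 + 13 = 28.

28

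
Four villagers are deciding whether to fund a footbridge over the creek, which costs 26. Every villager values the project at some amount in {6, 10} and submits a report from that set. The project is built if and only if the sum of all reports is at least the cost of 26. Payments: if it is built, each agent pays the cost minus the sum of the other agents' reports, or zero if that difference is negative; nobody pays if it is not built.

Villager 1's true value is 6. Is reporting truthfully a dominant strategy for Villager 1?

Check each profile of the others' reports and compare truth against every alternative report.
Others report (6, 6, 6): truth gives 0, best alternative gives -2.
Others report (6, 10, 10): truth gives 6, best alternative gives 6.
Others report (10, 6, 10): truth gives 6, best alternative gives 6.
Others report (10, 10, 6): truth gives 6, best alternative gives 6.
Others report (10, 10, 10): truth gives 6, best alternative gives 6.
Others report (6, 6, 10): truth gives 2, best alternative gives 2.
(Remaining 2 profiles checked similarly; truth is weakly best in each.)
In every case the truthful report is at least as good as any alternative, so it is a dominant strategy.

Yes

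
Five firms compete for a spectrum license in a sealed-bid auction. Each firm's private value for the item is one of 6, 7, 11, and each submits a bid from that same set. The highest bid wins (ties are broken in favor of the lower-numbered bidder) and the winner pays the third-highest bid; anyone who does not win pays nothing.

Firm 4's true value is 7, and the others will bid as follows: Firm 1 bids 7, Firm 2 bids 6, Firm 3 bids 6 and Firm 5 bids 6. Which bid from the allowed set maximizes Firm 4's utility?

Bid 6: loses, pays 0, utility 0.
Bid 7: loses, pays 0, utility 0.
Bid 11: wins, pays 6, utility 7 - 6 = 1.
The best choice is 11 with utility 1.

11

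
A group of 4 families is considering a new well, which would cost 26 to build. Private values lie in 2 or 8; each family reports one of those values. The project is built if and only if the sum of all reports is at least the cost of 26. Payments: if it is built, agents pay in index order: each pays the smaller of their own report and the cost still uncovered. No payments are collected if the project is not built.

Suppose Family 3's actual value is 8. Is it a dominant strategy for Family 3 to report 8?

No

Consider the case where Family 1 reports 8, Family 2 reports 8 and Family 4 reports 8.
Truthful report 8: project built, pays 8, utility 8 - 8 = 0.
Report 2 instead: project built, pays 2, utility 8 - 2 = 6.
Since 6 > 0, reporting 2 is strictly better here, so truthful reporting is not dominant.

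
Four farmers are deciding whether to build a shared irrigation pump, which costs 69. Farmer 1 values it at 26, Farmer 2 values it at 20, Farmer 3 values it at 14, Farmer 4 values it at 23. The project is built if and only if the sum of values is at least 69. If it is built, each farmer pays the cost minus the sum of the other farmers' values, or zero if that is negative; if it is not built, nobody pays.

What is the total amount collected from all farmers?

Total value 83 ≥ cost 69, so it is built.
Farmer 1: others sum to 57; max(0, 69 - 57) = 12.
Farmer 2: others sum to 63; max(0, 69 - 63) = 6.
Farmer 3: others sum to 69; max(0, 69 - 69) = 0.
Farmer 4: others sum to 60; max(0, 69 - 60) = 9.
Total collected = 12 + 6 + 0 + 9 = 27.

27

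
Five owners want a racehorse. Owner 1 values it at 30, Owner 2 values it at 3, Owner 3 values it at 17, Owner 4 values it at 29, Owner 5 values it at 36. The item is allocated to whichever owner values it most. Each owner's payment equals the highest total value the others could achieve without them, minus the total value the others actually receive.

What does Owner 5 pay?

Owner 5 has the highest value and receives the item.
Without Owner 5, the item would go to the next-highest value, 30, so the others could achieve 30.
With Owner 5 present and winning, the others receive nothing, so their total is 0.
Payment = 30 - 0 = 30.

30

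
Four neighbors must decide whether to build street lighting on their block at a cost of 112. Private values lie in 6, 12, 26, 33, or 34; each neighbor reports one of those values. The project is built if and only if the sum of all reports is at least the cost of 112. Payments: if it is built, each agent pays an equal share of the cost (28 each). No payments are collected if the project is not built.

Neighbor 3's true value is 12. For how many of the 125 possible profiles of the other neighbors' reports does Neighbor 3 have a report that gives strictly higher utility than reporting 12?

Others report (33, 33, 34): truth gives -16; report 6 gives 0 > -16. Violating.
Others report (33, 34, 33): truth gives -16; report 6 gives 0 > -16. Violating.
Others report (33, 34, 34): truth gives -16; report 6 gives 0 > -16. Violating.
Others report (34, 33, 33): truth gives -16; report 6 gives 0 > -16. Violating.
Others report (6, 6, 6): truth gives 0; no alternative beats it.
Others report (6, 6, 12): truth gives 0; no alternative beats it.
(Checking all 125 profiles: 7 have a profitable deviation, 118 do not.)

7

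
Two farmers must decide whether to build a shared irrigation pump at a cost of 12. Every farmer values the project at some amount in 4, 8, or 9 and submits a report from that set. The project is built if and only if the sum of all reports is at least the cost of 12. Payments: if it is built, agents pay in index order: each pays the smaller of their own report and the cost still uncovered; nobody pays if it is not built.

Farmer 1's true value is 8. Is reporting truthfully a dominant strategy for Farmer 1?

Consider the case where Farmer 2 reports 8.
Truthful report 8: project built, pays 8, utility 8 - 8 = 0.
Report 4 instead: project built, pays 4, utility 8 - 4 = 4.
Since 4 > 0, reporting 4 is strictly better here, so truthful reporting is not dominant.

No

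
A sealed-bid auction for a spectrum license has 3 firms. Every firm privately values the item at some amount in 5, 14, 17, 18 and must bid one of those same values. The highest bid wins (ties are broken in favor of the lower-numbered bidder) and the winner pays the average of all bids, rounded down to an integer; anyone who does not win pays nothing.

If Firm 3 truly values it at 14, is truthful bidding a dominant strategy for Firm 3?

Consider the case where Firm 1 bids 5 and Firm 2 bids 14.
Truthful bid 14: loses, pays 0, utility 0.
Bid 17 instead: wins, pays 12, utility 14 - 12 = 2.
Since 2 > 0, bidding 17 is strictly better here, so truthful bidding is not dominant.

No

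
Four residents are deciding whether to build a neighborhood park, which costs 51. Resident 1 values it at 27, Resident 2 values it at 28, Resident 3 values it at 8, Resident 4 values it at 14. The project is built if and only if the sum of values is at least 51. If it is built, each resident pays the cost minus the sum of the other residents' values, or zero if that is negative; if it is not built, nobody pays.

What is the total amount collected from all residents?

Total value 77 ≥ cost 51, so it is built.
Resident 1: others sum to 50; max(0, 51 - 50) = 1.
Resident 2: others sum to 49; max(0, 51 - 49) = 2.
Resident 3: others sum to 69; max(0, 51 - 69) = 0.
Resident 4: others sum to 63; max(0, 51 - 63) = 0.
Total collected = 1 + 2 + 0 + 0 = 3.

3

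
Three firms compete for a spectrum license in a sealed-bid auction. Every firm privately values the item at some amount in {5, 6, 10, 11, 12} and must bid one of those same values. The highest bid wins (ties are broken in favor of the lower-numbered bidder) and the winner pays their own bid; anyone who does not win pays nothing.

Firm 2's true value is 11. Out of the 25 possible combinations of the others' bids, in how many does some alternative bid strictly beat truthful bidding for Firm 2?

6

Others bid (5, 5): truth gives 0; bid 6 gives 5 > 0. Violating.
Others bid (5, 6): truth gives 0; bid 6 gives 5 > 0. Violating.
Others bid (5, 10): truth gives 0; bid 10 gives 1 > 0. Violating.
Others bid (6, 5): truth gives 0; bid 10 gives 1 > 0. Violating.
Others bid (5, 11): truth gives 0; no alternative beats it.
Others bid (5, 12): truth gives 0; no alternative beats it.
(Checking all 25 profiles: 6 have a profitable deviation, 19 do not.)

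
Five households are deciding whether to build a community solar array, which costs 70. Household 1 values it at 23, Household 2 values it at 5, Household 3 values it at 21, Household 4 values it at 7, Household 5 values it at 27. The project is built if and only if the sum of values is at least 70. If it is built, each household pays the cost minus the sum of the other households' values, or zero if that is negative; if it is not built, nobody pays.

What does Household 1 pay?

10

Total value 83 ≥ cost 70, so the project is built.
The other households' values sum to 60.
Cost minus that sum is 70 - 60 = 10.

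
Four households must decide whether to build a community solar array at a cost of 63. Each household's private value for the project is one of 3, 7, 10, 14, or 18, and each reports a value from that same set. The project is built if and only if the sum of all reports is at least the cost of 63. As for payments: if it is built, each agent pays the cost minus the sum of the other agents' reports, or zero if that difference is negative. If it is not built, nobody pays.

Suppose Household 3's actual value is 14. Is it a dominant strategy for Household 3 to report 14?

Check each profile of the others' reports and compare truth against every alternative report.
Others report (18, 18, 18): truth gives 5, best alternative gives 5.
Others report (14, 18, 18): truth gives 1, best alternative gives 1.
Others report (18, 14, 18): truth gives 1, best alternative gives 1.
Others report (18, 18, 14): truth gives 1, best alternative gives 1.
Others report (3, 3, 3): truth gives 0, best alternative gives 0.
Others report (3, 3, 7): truth gives 0, best alternative gives 0.
(Remaining 119 profiles checked similarly; truth is weakly best in each.)
In every case the truthful report is at least as good as any alternative, so it is a dominant strategy.

Yes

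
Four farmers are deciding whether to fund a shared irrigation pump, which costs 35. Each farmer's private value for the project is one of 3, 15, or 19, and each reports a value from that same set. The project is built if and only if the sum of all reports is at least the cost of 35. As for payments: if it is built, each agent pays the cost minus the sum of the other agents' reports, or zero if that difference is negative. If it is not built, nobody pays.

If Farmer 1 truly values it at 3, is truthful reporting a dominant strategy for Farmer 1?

Yes

Check each profile of the others' reports and compare truth against every alternative report.
Others report (3, 3, 15): truth gives 0, best alternative gives -11.
Others report (3, 15, 3): truth gives 0, best alternative gives -11.
Others report (15, 3, 3): truth gives 0, best alternative gives -11.
Others report (3, 3, 19): truth gives 0, best alternative gives -7.
Others report (3, 19, 3): truth gives 0, best alternative gives -7.
Others report (19, 3, 3): truth gives 0, best alternative gives -7.
(Remaining 21 profiles checked similarly; truth is weakly best in each.)
In every case the truthful report is at least as good as any alternative, so it is a dominant strategy.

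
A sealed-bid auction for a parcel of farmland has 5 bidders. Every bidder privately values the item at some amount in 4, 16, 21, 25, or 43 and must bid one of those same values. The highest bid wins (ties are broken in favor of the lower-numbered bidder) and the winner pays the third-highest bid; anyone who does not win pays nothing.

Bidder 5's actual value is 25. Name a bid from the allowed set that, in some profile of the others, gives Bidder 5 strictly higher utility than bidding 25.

43

Suppose Bidder 1 bids 4, Bidder 2 bids 4, Bidder 3 bids 4 and Bidder 4 bids 25.
Bid 25: loses, pays 0, utility 0.
Bid 43: wins, pays 4, utility 25 - 4 = 21.
So bidding 43 beats truth here (21 > 0).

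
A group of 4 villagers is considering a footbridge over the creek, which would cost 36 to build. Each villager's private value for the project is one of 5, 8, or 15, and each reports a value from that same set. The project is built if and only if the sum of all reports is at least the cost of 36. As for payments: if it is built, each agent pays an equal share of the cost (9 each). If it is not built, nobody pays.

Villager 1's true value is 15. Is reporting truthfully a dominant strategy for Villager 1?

Yes

Check each profile of the others' reports and compare truth against every alternative report.
Others report (5, 5, 15): truth gives 6, best alternative gives 0.
Others report (5, 8, 8): truth gives 6, best alternative gives 0.
Others report (5, 15, 5): truth gives 6, best alternative gives 0.
Others report (8, 5, 8): truth gives 6, best alternative gives 0.
Others report (8, 8, 5): truth gives 6, best alternative gives 0.
Others report (8, 8, 8): truth gives 6, best alternative gives 0.
(Remaining 21 profiles checked similarly; truth is weakly best in each.)
In every case the truthful report is at least as good as any alternative, so it is a dominant strategy.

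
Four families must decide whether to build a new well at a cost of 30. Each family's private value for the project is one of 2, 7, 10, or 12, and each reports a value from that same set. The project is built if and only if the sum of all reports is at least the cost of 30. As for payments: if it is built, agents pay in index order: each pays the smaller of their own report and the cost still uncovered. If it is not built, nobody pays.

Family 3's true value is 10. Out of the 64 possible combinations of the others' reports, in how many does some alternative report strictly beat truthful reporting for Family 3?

34

Others report (2, 10, 12): truth gives 0; report 7 gives 3 > 0. Violating.
Others report (2, 12, 10): truth gives 0; report 7 gives 3 > 0. Violating.
Others report (2, 12, 12): truth gives 0; report 7 gives 3 > 0. Violating.
Others report (7, 7, 10): truth gives 0; report 7 gives 3 > 0. Violating.
Others report (2, 2, 2): truth gives 0; no alternative beats it.
Others report (2, 2, 7): truth gives 0; no alternative beats it.
(Checking all 64 profiles: 34 have a profitable deviation, 30 do not.)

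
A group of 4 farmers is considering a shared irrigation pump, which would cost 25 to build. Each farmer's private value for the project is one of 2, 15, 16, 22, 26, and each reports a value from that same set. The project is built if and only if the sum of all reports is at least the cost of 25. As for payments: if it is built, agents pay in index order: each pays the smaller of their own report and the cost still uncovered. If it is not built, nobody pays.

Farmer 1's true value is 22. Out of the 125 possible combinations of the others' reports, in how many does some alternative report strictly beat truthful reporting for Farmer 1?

Others report (2, 2, 15): truth gives 0; report 15 gives 7 > 0. Violating.
Others report (2, 2, 16): truth gives 0; report 15 gives 7 > 0. Violating.
Others report (2, 2, 22): truth gives 0; report 2 gives 20 > 0. Violating.
Others report (2, 2, 26): truth gives 0; report 2 gives 20 > 0. Violating.
Others report (2, 2, 2): truth gives 0; no alternative beats it.
(Checking all 125 profiles: 124 have a profitable deviation, 1 does not.)

124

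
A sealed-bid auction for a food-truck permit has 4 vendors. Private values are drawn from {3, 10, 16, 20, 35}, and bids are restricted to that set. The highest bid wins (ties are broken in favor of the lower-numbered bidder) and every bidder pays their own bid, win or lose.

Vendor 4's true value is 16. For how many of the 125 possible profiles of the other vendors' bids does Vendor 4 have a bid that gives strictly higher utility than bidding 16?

Others bid (3, 3, 3): truth gives 0; bid 10 gives 6 > 0. Violating.
Others bid (3, 3, 16): truth gives -16; bid 3 gives -3 > -16. Violating.
Others bid (3, 3, 20): truth gives -16; bid 3 gives -3 > -16. Violating.
Others bid (3, 3, 35): truth gives -16; bid 3 gives -3 > -16. Violating.
Others bid (3, 3, 10): truth gives 0; no alternative beats it.
Others bid (3, 10, 3): truth gives 0; no alternative beats it.
(Checking all 125 profiles: 118 have a profitable deviation, 7 do not.)

118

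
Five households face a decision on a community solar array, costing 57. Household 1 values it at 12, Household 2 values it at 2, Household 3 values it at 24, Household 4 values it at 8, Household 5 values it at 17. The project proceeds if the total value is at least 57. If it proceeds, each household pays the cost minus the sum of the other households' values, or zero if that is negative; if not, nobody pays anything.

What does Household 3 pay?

Total value 63 ≥ cost 57, so the project is built.
The other households' values sum to 39.
Cost minus that sum is 57 - 39 = 18.

18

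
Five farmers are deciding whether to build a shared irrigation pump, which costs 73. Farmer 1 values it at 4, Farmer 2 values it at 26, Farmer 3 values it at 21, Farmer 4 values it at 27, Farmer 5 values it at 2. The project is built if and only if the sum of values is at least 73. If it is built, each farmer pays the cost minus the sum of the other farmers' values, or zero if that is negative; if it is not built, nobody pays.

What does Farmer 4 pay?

20

Total value 80 ≥ cost 73, so the project is built.
The other farmers' values sum to 53.
Cost minus that sum is 73 - 53 = 20.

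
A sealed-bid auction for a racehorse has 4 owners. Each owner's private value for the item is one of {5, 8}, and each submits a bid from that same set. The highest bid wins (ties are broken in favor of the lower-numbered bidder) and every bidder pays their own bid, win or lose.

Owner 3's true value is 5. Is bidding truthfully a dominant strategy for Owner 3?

Consider the case where Owner 1 bids 5, Owner 2 bids 5 and Owner 4 bids 5.
Truthful bid 5: loses but pays 5, utility -5.
Bid 8 instead: wins, pays 8, utility 5 - 8 = -3.
Since -3 > -5, bidding 8 is strictly better here, so truthful bidding is not dominant.

No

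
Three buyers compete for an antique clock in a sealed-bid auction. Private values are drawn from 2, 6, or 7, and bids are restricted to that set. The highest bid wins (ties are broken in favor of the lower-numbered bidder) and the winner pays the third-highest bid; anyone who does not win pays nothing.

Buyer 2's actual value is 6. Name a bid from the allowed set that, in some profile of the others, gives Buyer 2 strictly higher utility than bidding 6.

Suppose Buyer 1 bids 2 and Buyer 3 bids 7.
Bid 6: loses, pays 0, utility 0.
Bid 7: wins, pays 2, utility 6 - 2 = 4.
So bidding 7 beats truth here (4 > 0).

7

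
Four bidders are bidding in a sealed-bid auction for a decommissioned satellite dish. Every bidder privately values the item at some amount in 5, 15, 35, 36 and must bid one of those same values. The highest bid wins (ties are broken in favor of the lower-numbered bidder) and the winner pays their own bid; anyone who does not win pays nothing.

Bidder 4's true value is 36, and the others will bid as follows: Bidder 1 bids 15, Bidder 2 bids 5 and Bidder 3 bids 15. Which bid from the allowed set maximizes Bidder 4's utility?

35

Bid 5: loses, pays 0, utility 0.
Bid 15: loses, pays 0, utility 0.
Bid 35: wins, pays 35, utility 36 - 35 = 1.
Bid 36: wins, pays 36, utility 36 - 36 = 0.
The best choice is 35 with utility 1.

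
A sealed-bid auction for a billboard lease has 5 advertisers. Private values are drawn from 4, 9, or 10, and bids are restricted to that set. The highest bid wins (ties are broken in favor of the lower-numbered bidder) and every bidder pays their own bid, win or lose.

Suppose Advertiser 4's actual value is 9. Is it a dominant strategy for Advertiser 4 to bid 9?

Consider the case where Advertiser 1 bids 4, Advertiser 2 bids 4, Advertiser 3 bids 4 and Advertiser 5 bids 10.
Truthful bid 9: loses but pays 9, utility -9.
Bid 4 instead: loses but pays 4, utility -4.
Since -4 > -9, bidding 4 is strictly better here, so truthful bidding is not dominant.

No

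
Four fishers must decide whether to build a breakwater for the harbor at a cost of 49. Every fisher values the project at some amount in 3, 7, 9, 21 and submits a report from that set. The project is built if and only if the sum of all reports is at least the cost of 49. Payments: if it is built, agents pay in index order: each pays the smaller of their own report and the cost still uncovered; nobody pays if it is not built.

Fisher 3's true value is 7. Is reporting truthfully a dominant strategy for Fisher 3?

No

Consider the case where Fisher 1 reports 7, Fisher 2 reports 21 and Fisher 4 reports 21.
Truthful report 7: project built, pays 7, utility 7 - 7 = 0.
Report 3 instead: project built, pays 3, utility 7 - 3 = 4.
Since 4 > 0, reporting 3 is strictly better here, so truthful reporting is not dominant.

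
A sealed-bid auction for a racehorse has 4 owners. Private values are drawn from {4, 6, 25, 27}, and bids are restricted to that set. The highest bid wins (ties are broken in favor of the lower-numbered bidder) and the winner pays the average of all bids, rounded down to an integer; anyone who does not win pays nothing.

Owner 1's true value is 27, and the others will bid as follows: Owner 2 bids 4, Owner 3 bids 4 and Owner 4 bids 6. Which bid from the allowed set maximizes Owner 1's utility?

6

Bid 4: loses, pays 0, utility 0.
Bid 6: wins, pays 5, utility 27 - 5 = 22.
Bid 25: wins, pays 9, utility 27 - 9 = 18.
Bid 27: wins, pays 10, utility 27 - 10 = 17.
The best choice is 6 with utility 22.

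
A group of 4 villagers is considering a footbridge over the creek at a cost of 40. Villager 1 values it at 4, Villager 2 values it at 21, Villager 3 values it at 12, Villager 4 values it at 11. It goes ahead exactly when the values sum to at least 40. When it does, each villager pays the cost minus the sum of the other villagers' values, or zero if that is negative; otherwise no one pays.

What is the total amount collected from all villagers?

20

Total value 48 ≥ cost 40, so it is built.
Villager 1: others sum to 44; max(0, 40 - 44) = 0.
Villager 2: others sum to 27; max(0, 40 - 27) = 13.
Villager 3: others sum to 36; max(0, 40 - 36) = 4.
Villager 4: others sum to 37; max(0, 40 - 37) = 3.
Total collected = 0 + 13 + 4 + 3 = 20.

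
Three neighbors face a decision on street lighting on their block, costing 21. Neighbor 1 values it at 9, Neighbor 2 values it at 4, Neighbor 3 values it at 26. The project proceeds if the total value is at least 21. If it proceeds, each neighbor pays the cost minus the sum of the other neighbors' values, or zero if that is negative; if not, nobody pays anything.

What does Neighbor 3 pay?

Total value 39 ≥ cost 21, so the project is built.
The other neighbors' values sum to 13.
Cost minus that sum is 21 - 13 = 8.

8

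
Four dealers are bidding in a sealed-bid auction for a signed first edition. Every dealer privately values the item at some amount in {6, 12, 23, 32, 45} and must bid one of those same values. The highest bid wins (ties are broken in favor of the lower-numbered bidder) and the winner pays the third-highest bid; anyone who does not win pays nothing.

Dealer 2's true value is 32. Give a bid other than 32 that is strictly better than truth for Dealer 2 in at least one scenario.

45

Suppose Dealer 1 bids 6, Dealer 3 bids 6 and Dealer 4 bids 45.
Bid 32: loses, pays 0, utility 0.
Bid 45: wins, pays 6, utility 32 - 6 = 26.
So bidding 45 beats truth here (26 > 0).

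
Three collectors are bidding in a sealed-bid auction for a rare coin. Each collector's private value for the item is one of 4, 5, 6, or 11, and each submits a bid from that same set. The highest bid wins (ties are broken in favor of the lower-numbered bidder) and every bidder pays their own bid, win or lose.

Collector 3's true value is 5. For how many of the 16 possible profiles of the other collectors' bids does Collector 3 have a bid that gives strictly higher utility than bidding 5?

Others bid (4, 5): truth gives -5; bid 6 gives -1 > -5. Violating.
Others bid (4, 6): truth gives -5; bid 4 gives -4 > -5. Violating.
Others bid (4, 11): truth gives -5; bid 4 gives -4 > -5. Violating.
Others bid (5, 4): truth gives -5; bid 6 gives -1 > -5. Violating.
Others bid (4, 4): truth gives 0; no alternative beats it.
(Checking all 16 profiles: 15 have a profitable deviation, 1 does not.)

15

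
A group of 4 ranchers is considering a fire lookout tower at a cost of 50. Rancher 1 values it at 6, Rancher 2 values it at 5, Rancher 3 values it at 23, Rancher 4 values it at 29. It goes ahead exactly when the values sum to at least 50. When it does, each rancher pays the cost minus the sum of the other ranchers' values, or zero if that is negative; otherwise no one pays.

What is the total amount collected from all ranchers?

26

Total value 63 ≥ cost 50, so it is built.
Rancher 1: others sum to 57; max(0, 50 - 57) = 0.
Rancher 2: others sum to 58; max(0, 50 - 58) = 0.
Rancher 3: others sum to 40; max(0, 50 - 40) = 10.
Rancher 4: others sum to 34; max(0, 50 - 34) = 16.
Total collected = 0 + 0 + 10 + 16 = 26.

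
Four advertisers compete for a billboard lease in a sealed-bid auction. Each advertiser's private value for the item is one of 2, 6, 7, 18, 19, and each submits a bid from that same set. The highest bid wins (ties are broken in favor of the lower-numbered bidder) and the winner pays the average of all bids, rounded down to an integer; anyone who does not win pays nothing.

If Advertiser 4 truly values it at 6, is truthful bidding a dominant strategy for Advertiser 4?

No

Consider the case where Advertiser 1 bids 2, Advertiser 2 bids 2 and Advertiser 3 bids 6.
Truthful bid 6: loses, pays 0, utility 0.
Bid 7 instead: wins, pays 4, utility 6 - 4 = 2.
Since 2 > 0, bidding 7 is strictly better here, so truthful bidding is not dominant.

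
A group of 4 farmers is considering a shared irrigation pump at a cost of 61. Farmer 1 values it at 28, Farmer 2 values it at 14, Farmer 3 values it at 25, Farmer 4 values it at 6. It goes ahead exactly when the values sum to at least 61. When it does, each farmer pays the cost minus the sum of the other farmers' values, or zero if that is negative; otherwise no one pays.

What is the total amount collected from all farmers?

31

Total value 73 ≥ cost 61, so it is built.
Farmer 1: others sum to 45; max(0, 61 - 45) = 16.
Farmer 2: others sum to 59; max(0, 61 - 59) = 2.
Farmer 3: others sum to 48; max(0, 61 - 48) = 13.
Farmer 4: others sum to 67; max(0, 61 - 67) = 0.
Total collected = 16 + 2 + 13 + 0 = 31.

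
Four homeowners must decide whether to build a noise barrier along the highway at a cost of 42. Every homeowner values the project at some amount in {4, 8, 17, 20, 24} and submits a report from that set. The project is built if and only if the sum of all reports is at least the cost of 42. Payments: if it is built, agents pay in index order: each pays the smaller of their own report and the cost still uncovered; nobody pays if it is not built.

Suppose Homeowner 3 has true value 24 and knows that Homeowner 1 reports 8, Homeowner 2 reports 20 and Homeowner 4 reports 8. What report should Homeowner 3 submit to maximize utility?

Report 4: project not built, utility 0.
Report 8: project built, pays 8, utility 24 - 8 = 16.
Report 17: project built, pays 14, utility 24 - 14 = 10.
Report 20: project built, pays 14, utility 24 - 14 = 10.
Report 24: project built, pays 14, utility 24 - 14 = 10.
The best choice is 8 with utility 16.

8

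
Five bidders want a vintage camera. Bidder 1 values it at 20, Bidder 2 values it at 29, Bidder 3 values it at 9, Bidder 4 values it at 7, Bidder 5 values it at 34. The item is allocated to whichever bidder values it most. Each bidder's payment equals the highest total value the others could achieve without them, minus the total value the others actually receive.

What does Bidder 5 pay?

29

Bidder 5 has the highest value and receives the item.
Without Bidder 5, the item would go to the next-highest value, 29, so the others could achieve 29.
With Bidder 5 present and winning, the others receive nothing, so their total is 0.
Payment = 29 - 0 = 29.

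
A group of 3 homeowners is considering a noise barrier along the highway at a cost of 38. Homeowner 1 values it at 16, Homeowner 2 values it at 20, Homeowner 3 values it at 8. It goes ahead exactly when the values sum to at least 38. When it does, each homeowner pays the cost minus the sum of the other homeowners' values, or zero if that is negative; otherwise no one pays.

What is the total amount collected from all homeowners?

Total value 44 ≥ cost 38, so it is built.
Homeowner 1: others sum to 28; max(0, 38 - 28) = 10.
Homeowner 2: others sum to 24; max(0, 38 - 24) = 14.
Homeowner 3: others sum to 36; max(0, 38 - 36) = 2.
Total collected = 10 + 14 + 2 = 26.

26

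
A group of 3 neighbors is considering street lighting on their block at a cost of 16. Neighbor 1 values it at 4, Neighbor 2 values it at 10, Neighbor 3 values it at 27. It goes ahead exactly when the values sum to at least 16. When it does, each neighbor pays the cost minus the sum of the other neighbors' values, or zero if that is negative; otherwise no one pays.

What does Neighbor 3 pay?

2

Total value 41 ≥ cost 16, so the project is built.
The other neighbors' values sum to 14.
Cost minus that sum is 16 - 14 = 2.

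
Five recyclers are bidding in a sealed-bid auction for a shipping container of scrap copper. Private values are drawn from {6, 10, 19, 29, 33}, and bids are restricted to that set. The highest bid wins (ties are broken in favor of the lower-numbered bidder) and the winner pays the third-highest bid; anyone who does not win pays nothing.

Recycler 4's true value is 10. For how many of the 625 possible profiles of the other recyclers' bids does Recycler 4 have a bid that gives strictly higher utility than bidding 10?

12

Others bid (6, 6, 6, 19): truth gives 0; bid 19 gives 4 > 0. Violating.
Others bid (6, 6, 6, 29): truth gives 0; bid 29 gives 4 > 0. Violating.
Others bid (6, 6, 6, 33): truth gives 0; bid 33 gives 4 > 0. Violating.
Others bid (6, 6, 10, 6): truth gives 0; bid 19 gives 4 > 0. Violating.
Others bid (6, 6, 6, 6): truth gives 4; no alternative beats it.
Others bid (6, 6, 6, 10): truth gives 4; no alternative beats it.
(Checking all 625 profiles: 12 have a profitable deviation, 613 do not.)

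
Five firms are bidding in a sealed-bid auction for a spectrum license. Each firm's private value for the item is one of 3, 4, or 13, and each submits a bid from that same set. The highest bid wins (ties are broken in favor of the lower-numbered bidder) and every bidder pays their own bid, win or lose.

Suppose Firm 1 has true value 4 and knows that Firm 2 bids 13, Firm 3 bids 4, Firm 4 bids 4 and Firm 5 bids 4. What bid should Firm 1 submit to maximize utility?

3

Bid 3: loses but pays 3, utility -3.
Bid 4: loses but pays 4, utility -4.
Bid 13: wins, pays 13, utility 4 - 13 = -9.
The best choice is 3 with utility -3.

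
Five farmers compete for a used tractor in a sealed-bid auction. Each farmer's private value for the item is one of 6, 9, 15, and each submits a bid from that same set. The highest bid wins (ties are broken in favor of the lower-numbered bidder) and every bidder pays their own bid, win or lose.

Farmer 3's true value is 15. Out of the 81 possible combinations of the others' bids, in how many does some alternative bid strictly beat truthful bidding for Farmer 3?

49

Others bid (6, 6, 6, 6): truth gives 0; bid 9 gives 6 > 0. Violating.
Others bid (6, 6, 6, 9): truth gives 0; bid 9 gives 6 > 0. Violating.
Others bid (6, 6, 9, 6): truth gives 0; bid 9 gives 6 > 0. Violating.
Others bid (6, 6, 9, 9): truth gives 0; bid 9 gives 6 > 0. Violating.
Others bid (6, 6, 6, 15): truth gives 0; no alternative beats it.
Others bid (6, 6, 9, 15): truth gives 0; no alternative beats it.
(Checking all 81 profiles: 49 have a profitable deviation, 32 do not.)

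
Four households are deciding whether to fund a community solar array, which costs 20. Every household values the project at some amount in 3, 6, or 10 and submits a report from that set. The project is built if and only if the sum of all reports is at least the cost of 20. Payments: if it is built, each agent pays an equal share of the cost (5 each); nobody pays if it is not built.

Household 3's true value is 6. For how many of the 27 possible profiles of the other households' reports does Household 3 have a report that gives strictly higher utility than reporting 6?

Others report (3, 3, 6): truth gives 0; report 10 gives 1 > 0. Violating.
Others report (3, 6, 3): truth gives 0; report 10 gives 1 > 0. Violating.
Others report (6, 3, 3): truth gives 0; report 10 gives 1 > 0. Violating.
Others report (3, 3, 3): truth gives 0; no alternative beats it.
Others report (3, 3, 10): truth gives 1; no alternative beats it.
(Checking all 27 profiles: 3 have a profitable deviation, 24 do not.)

3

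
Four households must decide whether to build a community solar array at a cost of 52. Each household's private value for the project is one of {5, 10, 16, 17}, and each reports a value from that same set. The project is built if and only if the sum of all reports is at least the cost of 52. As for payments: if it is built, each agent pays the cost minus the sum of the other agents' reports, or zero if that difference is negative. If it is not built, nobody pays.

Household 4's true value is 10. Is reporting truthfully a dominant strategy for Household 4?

Yes

Check each profile of the others' reports and compare truth against every alternative report.
Others report (17, 17, 17): truth gives 9, best alternative gives 9.
Others report (16, 17, 17): truth gives 8, best alternative gives 8.
Others report (17, 16, 17): truth gives 8, best alternative gives 8.
Others report (17, 17, 16): truth gives 8, best alternative gives 8.
Others report (16, 16, 17): truth gives 7, best alternative gives 7.
Others report (16, 17, 16): truth gives 7, best alternative gives 7.
(Remaining 58 profiles checked similarly; truth is weakly best in each.)
In every case the truthful report is at least as good as any alternative, so it is a dominant strategy.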